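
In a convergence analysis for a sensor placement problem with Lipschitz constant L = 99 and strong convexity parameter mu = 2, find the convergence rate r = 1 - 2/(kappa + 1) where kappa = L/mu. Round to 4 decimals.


Step 1: Compute the condition number.
kappa = L/mu = 99/2 = 49.5
Step 2: Compute the convergence rate.
r = 1 - 2/(kappa + 1) = 1 - 2*mu/(L + mu) = (L - mu)/(L + mu) = 97/101 = 0.9604


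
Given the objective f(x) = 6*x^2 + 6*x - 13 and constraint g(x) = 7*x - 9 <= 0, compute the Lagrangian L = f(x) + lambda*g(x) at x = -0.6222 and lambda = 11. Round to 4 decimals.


Step 1: Evaluate f(x).
f(-0.6222) = 6*(-0.6222)^2 + 6*(-0.6222) - 13 = -14.4104
Step 2: Evaluate g(x).
g(-0.6222) = 7*-0.6222 - 9 = -13.3554
Step 3: Compute Lagrangian.
L = -14.4104 + 11*-13.3554 = -161.3198


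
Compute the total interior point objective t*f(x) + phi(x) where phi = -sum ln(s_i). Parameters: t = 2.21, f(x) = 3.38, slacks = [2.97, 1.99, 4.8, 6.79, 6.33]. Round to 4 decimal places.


Step 1: Compute log-barrier.
ln values: [1.0886, 0.6881, 1.5686, 1.9155, 1.8453]
phi = -(1.0886 + 0.6881 + 1.5686 + 1.9155 + 1.8453) = -7.1061
Step 2: Compute augmented objective.
t*f(x) = 2.21*3.38 = 7.4698
Total = 7.4698 - 7.1061 = 0.3637


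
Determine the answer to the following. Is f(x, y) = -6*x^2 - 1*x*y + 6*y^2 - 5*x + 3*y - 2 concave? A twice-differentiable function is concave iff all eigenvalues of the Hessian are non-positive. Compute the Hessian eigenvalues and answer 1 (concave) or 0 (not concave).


The Hessian of f(x,y) = -6*x^2 - 1*x*y + 6*y^2 - 5*x + 3*y - 2 is:
H = [[-12, -1], [-1, 12]]
Trace = -12 + 12 = 0
Determinant = -12*12 - (-1)^2 = -145
Discriminant = (0)^2 - 4*-145 = 580.0
Eigenvalues: lambda_1 = -12.0416, lambda_2 = 12.0416
The function is not concave.

0


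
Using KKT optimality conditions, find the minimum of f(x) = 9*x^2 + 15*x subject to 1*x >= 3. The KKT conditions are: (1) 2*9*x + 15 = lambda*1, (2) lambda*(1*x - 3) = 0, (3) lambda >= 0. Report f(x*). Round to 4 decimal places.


Step 1: Try lambda = 0 (constraint inactive).
x_unc = -15/(2*9) = -0.8333
Check: 1*-0.8333 = -0.8333 < 3 -- violated!
Step 2: Constraint must be active: 1*x = 3
x* = 3/1 = 3.0
lambda = (2*9*3.0 + 15)/1 = 69.0
Step 3: Compute optimal value.
f(x*) = 9*3.0^2 + 15*3.0 = 126.0


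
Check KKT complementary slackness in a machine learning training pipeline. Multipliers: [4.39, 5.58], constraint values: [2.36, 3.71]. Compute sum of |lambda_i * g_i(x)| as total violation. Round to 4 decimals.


KKT complementary slackness check:
lambda_1 * g_1 = 4.39 * 2.36 = 10.3604
lambda_2 * g_2 = 5.58 * 3.71 = 20.7018
Total violation = 10.3604 + 20.7018 = 31.0622


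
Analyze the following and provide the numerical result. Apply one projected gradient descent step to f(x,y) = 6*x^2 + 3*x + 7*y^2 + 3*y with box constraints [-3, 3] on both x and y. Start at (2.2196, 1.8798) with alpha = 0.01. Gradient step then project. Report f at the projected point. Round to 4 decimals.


Step 1: Compute gradient at (2.2196, 1.8798).
grad_x = 2*6*2.2196 + 3 = 29.6352
grad_y = 2*7*1.8798 + 3 = 29.3172
Step 2: Gradient step.
x_raw = 2.2196 - 0.01*29.6352 = 1.9232
y_raw = 1.8798 - 0.01*29.3172 = 1.5866
Step 3: Project onto [-3, 3].
x_proj = clip(1.9232) = 1.9232
y_proj = clip(1.5866) = 1.5866
Step 4: Evaluate f.
f(1.9232, 1.5866) = 50.3446


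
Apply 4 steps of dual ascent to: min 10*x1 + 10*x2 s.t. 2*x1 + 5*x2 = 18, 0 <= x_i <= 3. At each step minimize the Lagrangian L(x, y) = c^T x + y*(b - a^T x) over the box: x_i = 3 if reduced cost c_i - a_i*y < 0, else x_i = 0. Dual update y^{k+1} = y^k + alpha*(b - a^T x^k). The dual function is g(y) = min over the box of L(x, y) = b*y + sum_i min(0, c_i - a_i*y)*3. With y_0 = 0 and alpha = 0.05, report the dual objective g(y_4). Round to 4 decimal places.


Dual ascent for LP: min 10*x1 + 10*x2, 2*x1 + 5*x2 = 18, 0 <= x_i <= 3
Step 1: y^k = 0.0, reduced costs: (10.0, 10.0)
  x^k = (0.0, 0.0), subgradient = b - a^T x = 18.0
  y^{k+1} = 0.0 + 0.05*18.0 = 0.9
Step 2: y^k = 0.9, reduced costs: (8.2, 5.5)
  x^k = (0.0, 0.0), subgradient = b - a^T x = 18.0
  y^{k+1} = 0.9 + 0.05*18.0 = 1.8
Step 3: y^k = 1.8, reduced costs: (6.4, 1.0)
  x^k = (0.0, 0.0), subgradient = b - a^T x = 18.0
  y^{k+1} = 1.8 + 0.05*18.0 = 2.7
Step 4: y^k = 2.7, reduced costs: (4.6, -3.5)
  x^k = (0.0, 3.0), subgradient = b - a^T x = 3.0
  y^{k+1} = 2.7 + 0.05*3.0 = 2.85
Dual objective at y_4 = 2.85: reduced costs (4.3, -4.25), box minimizer x = (0.0, 3.0)
g(y_4) = b*y + (c1 - a1*y)*x1 + (c2 - a2*y)*x2 = 18*2.85 + 4.3*0.0 + (-4.25)*3.0 = 51.3 + 0.0 - 12.75 = 38.55


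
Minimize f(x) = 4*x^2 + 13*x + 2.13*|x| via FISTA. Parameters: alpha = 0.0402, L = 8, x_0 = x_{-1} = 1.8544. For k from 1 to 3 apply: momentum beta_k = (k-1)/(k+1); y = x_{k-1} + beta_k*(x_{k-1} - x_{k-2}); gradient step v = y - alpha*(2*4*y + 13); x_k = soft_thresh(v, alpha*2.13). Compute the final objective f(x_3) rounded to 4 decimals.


FISTA on f(x) = 4*x^2 + 13*x + 2.13*|x|
L = 8, alpha = 0.0402
Iteration 1: beta = 0.0, y = 1.8544 + 0.0*(1.8544 - 1.8544) = 1.8544
  grad(y) = 27.8352, v = y - alpha*grad = 0.7354
  prox(v) = soft_thresh(0.7354, 0.0856) = 0.6498
Iteration 2: beta = 0.3333, y = 0.6498 + 0.3333*(0.6498 - 1.8544) = 0.2483
  grad(y) = 14.9861, v = y - alpha*grad = -0.3542
  prox(v) = soft_thresh(-0.3542, 0.0856) = -0.2686
Iteration 3: beta = 0.5, y = -0.2686 + 0.5*(-0.2686 - 0.6498) = -0.7277
  grad(y) = 7.1782, v = y - alpha*grad = -1.0163
  prox(v) = soft_thresh(-1.0163, 0.0856) = -0.9307
f(x_3) = 4*(-0.9307)^2 + 13*(-0.9307) + 2.13*|-0.9307| = -6.6518


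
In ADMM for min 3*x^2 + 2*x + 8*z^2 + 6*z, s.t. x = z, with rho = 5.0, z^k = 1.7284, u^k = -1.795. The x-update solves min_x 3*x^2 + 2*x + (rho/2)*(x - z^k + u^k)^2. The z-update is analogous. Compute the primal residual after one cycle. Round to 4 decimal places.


ADMM iteration with rho = 5.0, z^k = 1.7284, u^k = -1.795
Step 1: x-update.
Minimize 3*x^2 + 2*x + (5.0/2)*(x - 1.7284 - 1.795)^2
FOC: (2*3 + 5.0)*x = -2 + 5.0*(1.7284 + 1.795)
x^{k+1} = 1.4197
Step 2: z-update.
Minimize 8*z^2 + 6*z + (5.0/2)*(1.4197 - z - 1.795)^2
FOC: (2*8 + 5.0)*z = -6 + 5.0*(1.4197 - 1.795)
z^{k+1} = -0.3751
Step 3: u-update.
u^{k+1} = -1.795 + 1.4197 + 0.3751 = -0.0002
Step 4: Primal residual = |1.4197 + 0.3751| = 1.7948


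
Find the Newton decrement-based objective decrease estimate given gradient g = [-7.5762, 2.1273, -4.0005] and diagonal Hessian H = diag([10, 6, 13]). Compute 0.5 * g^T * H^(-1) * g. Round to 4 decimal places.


Step 1: H is diagonal, so H^(-1) * g = [-0.7576, 0.3546, -0.3077].
Step 2: g^T H^(-1) g = sum_i g_i^2 / H_ii
  = (-7.5762)^2/10 + (2.1273)^2/6 + (-4.0005)^2/13
  = 5.7399 + 0.7542 + 1.2311 = 7.7252
Step 3: Objective decrease = 0.5 * g^T H^(-1) g = 3.8626


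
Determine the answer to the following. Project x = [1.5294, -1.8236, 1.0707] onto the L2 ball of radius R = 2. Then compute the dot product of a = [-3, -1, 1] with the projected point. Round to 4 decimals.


Step 1: Compute ||x|| (intermediates to 6 decimals).
||x|| = sqrt(1.5294^2 + (-1.8236)^2 + 1.0707^2) = 2.609785
Step 2: Project.
Since ||x|| > R, scale = R/||x|| = 2/2.609785 = 0.766347, proj(x) = scale * x
proj(x) = [1.172051, -1.39751, 0.820528]
Step 3: Dot product.
a^T * proj(x) = -3*1.172051 - 1*(-1.39751) + 1*0.820528 = -1.2981


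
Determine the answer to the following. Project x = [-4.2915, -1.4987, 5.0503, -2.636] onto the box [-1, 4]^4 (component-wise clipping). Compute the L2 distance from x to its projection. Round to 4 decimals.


Project each component onto [-1, 4].
clip(-4.2915) = -1.0, clip(-1.4987) = -1.0, clip(5.0503) = 4.0, clip(-2.636) = -1.0
Projection = [-1.0, -1.0, 4.0, -1.0]
Squared diffs: [10.834, 0.2487, 1.1031, 2.6765]
Distance = sqrt(14.8623) = 3.8552


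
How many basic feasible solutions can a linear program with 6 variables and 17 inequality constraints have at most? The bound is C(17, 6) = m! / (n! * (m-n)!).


Each vertex corresponds to some choice of n active constraints out of m, so the number of vertices is at most C(m, n) = m! / (n!(m-n)!).
m = 17, n = 6
Numerator: 17 * 16 * 15 * 14 * 13 * 12
Denominator: 6! = 720
C(17, 6) = 12376


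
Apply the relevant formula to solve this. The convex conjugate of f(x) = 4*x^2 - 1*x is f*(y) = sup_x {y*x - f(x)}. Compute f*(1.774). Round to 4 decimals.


f*(y) = sup_x {y*x - a*x^2 - b*x} = sup_x {(y-b)*x - a*x^2}
FOC: (y - b) - 2a*x = 0 => x* = (y - b)/(2a)
x* = (1.774 + 1)/(2*4) = 0.3468
f*(1.774) = (y-b)^2/(4a) = (1.774 + 1)^2/(4*4)
= 7.6951/16 = 0.4809


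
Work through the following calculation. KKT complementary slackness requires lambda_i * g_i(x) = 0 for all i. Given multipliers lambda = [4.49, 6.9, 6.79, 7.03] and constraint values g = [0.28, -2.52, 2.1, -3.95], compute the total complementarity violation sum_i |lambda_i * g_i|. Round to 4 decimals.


KKT complementary slackness check:
lambda_1 * g_1 = 4.49 * 0.28 = 1.2572
lambda_2 * g_2 = 6.9 * -2.52 = -17.388
lambda_3 * g_3 = 6.79 * 2.1 = 14.259
lambda_4 * g_4 = 7.03 * -3.95 = -27.7685
Total violation = 1.2572 + 17.388 + 14.259 + 27.7685 = 60.6727


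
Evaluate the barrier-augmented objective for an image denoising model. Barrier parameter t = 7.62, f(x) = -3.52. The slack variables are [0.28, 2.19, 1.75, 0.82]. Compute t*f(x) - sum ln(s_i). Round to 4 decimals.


Step 1: Compute log-barrier.
ln values: [-1.273, 0.7839, 0.5596, -0.1985]
phi = -(-1.273 + 0.7839 + 0.5596 - 0.1985) = 0.1279
Step 2: Compute augmented objective.
t*f(x) = 7.62*-3.52 = -26.8224
Total = -26.8224 + 0.1279 = -26.6945


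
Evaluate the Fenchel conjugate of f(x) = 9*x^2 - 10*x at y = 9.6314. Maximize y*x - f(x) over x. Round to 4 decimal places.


f*(y) = sup_x {y*x - a*x^2 - b*x} = sup_x {(y-b)*x - a*x^2}
FOC: (y - b) - 2a*x = 0 => x* = (y - b)/(2a)
x* = (9.6314 + 10)/(2*9) = 1.0906
f*(9.6314) = (y-b)^2/(4a) = (9.6314 + 10)^2/(4*9)
= 385.3919/36 = 10.7053


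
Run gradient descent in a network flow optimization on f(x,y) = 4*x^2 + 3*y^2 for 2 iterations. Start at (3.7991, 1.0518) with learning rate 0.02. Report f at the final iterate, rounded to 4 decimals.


Gradient descent on f(x,y) = 4*x^2 + 3*y^2.
Starting point: (3.7991, 1.0518), alpha = 0.02
Step 1: grad_x = 2*4*3.7991 = 30.3928, grad_y = 2*3*1.0518 = 6.3108
  x_1 = 3.7991 - 0.02*30.3928 = 3.1912
  y_1 = 1.0518 - 0.02*6.3108 = 0.9256
Step 2: grad_x = 2*4*3.1912 = 25.53, grad_y = 2*3*0.9256 = 5.5535
  x_2 = 3.1912 - 0.02*25.53 = 2.6806
  y_2 = 0.9256 - 0.02*5.5535 = 0.8145
f(2.6806, 0.8145) = 4*2.6806^2 + 3*0.8145^2 = 30.7337


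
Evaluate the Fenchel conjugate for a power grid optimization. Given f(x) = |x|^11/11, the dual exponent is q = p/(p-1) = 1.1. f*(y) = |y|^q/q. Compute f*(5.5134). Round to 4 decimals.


The conjugate exponent q satisfies 1/p + 1/q = 1.
p = 11, so q = 11/(11 - 1) = 1.1
|y|^q = 5.5134^1.1 = 6.5398
f*(5.5134) = 6.5398 / 1.1 = 5.9452


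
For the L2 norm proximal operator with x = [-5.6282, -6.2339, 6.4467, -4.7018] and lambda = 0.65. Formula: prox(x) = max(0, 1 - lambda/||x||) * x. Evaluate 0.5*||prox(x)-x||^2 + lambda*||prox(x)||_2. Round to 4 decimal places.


Step 1: Compute ||x||.
||x|| = 11.5847
Step 2: Compute scaling factor.
scale = max(0, 1 - 0.65/11.5847) = 0.9439
Step 3: prox(x) = [-5.3124, -5.8841, 6.085, -4.438]
||prox(x)|| = 10.9347
Step 4: Proximal objective.
0.5*||prox-x||^2 = 0.2113
lambda*||prox|| = 7.1076
Total = 7.3188


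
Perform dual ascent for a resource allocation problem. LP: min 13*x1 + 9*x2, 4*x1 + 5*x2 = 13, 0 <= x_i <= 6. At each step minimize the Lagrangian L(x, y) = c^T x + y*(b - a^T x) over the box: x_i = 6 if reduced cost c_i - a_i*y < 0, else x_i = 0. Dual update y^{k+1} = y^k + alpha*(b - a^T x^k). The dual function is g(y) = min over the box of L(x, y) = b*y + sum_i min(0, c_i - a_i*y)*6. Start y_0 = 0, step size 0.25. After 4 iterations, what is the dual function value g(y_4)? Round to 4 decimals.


Dual ascent for LP: min 13*x1 + 9*x2, 4*x1 + 5*x2 = 13, 0 <= x_i <= 6
Step 1: y^k = 0.0, reduced costs: (13.0, 9.0)
  x^k = (0.0, 0.0), subgradient = b - a^T x = 13.0
  y^{k+1} = 0.0 + 0.25*13.0 = 3.25
Step 2: y^k = 3.25, reduced costs: (0.0, -7.25)
  x^k = (0.0, 6.0), subgradient = b - a^T x = -17.0
  y^{k+1} = 3.25 + 0.25*-17.0 = -1.0
Step 3: y^k = -1.0, reduced costs: (17.0, 14.0)
  x^k = (0.0, 0.0), subgradient = b - a^T x = 13.0
  y^{k+1} = -1.0 + 0.25*13.0 = 2.25
Step 4: y^k = 2.25, reduced costs: (4.0, -2.25)
  x^k = (0.0, 6.0), subgradient = b - a^T x = -17.0
  y^{k+1} = 2.25 + 0.25*-17.0 = -2.0
Dual objective at y_4 = -2.0: reduced costs (21.0, 19.0), box minimizer x = (0.0, 0.0)
g(y_4) = b*y + (c1 - a1*y)*x1 + (c2 - a2*y)*x2 = 13*(-2.0) + 21.0*0.0 + 19.0*0.0 = -26.0 + 0.0 + 0.0 = -26.0


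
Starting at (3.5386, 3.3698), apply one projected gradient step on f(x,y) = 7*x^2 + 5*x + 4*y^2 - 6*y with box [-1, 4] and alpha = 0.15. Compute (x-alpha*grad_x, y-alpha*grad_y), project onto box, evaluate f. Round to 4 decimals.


Step 1: Compute gradient at (3.5386, 3.3698).
grad_x = 2*7*3.5386 + 5 = 54.5404
grad_y = 2*4*3.3698 - 6 = 20.9584
Step 2: Gradient step.
x_raw = 3.5386 - 0.15*54.5404 = -4.6425
y_raw = 3.3698 - 0.15*20.9584 = 0.226
Step 3: Project onto [-1, 4].
x_proj = clip(-4.6425) = -1.0
y_proj = clip(0.226) = 0.226
Step 4: Evaluate f.
f(-1.0, 0.226) = 0.8481


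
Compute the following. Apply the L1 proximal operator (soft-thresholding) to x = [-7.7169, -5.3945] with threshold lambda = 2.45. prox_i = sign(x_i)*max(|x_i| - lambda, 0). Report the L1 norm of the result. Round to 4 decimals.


Soft-thresholding with lambda = 2.45:
prox(-7.7169) = sign(-7.7169)*max(|-7.7169| - 2.45, 0) = -5.2669
prox(-5.3945) = sign(-5.3945)*max(|-5.3945| - 2.45, 0) = -2.9445
prox(x) = [-5.2669, -2.9445]
||prox(x)||_1 = 5.2669 + 2.9445 = 8.2114


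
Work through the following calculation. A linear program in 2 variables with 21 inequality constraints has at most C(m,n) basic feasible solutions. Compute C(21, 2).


Each vertex corresponds to some choice of n active constraints out of m, so the number of vertices is at most C(m, n) = m! / (n!(m-n)!).
m = 21, n = 2
Numerator: 21 * 20
Denominator: 2! = 2
C(21, 2) = 210


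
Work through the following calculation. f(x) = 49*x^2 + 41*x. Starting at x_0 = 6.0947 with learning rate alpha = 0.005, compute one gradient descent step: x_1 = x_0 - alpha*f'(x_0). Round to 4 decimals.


We compute the gradient at x_0 and apply the update.
f'(x) = 98*x + 41
f'(6.0947) = 98*6.0947 + 41 = 638.2806
x_1 = 6.0947 - 0.005*638.2806 = 2.9033


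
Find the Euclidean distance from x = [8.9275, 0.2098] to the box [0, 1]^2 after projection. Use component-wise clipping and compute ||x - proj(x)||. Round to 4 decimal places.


Project each component onto [0, 1].
clip(8.9275) = 1.0, clip(0.2098) = 0.2098
Projection = [1.0, 0.2098]
Squared diffs: [62.8453, 0.0]
Distance = sqrt(62.8453) = 7.9275


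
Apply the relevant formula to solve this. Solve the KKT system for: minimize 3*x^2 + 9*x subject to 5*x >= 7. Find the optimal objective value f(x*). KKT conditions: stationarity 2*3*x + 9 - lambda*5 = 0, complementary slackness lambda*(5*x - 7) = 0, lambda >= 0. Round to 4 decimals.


Step 1: Try lambda = 0 (constraint inactive).
x_unc = -9/(2*3) = -1.5
Check: 5*-1.5 = -7.5 < 7 -- violated!
Step 2: Constraint must be active: 5*x = 7
x* = 7/5 = 1.4
lambda = (2*3*1.4 + 9)/5 = 3.48
Step 3: Compute optimal value.
f(x*) = 3*1.4^2 + 9*1.4 = 18.48


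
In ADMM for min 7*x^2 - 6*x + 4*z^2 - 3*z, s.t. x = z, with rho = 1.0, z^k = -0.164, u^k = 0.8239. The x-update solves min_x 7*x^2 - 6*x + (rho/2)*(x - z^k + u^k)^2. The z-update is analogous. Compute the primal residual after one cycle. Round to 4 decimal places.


ADMM iteration with rho = 1.0, z^k = -0.164, u^k = 0.8239
Step 1: x-update.
Minimize 7*x^2 - 6*x + (1.0/2)*(x + 0.164 + 0.8239)^2
FOC: (2*7 + 1.0)*x = 6 + 1.0*(-0.164 - 0.8239)
x^{k+1} = 0.3341
Step 2: z-update.
Minimize 4*z^2 - 3*z + (1.0/2)*(0.3341 - z + 0.8239)^2
FOC: (2*4 + 1.0)*z = 3 + 1.0*(0.3341 + 0.8239)
z^{k+1} = 0.462
Step 3: u-update.
u^{k+1} = 0.8239 + 0.3341 - 0.462 = 0.696
Step 4: Primal residual = |0.3341 - 0.462| = 0.1279


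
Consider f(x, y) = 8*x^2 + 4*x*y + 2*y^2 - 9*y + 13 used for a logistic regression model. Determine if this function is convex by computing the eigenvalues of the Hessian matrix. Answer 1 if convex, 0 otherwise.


The Hessian of f(x,y) = 8*x^2 + 4*x*y + 2*y^2 - 9*y + 13 is:
H = [[16, 4], [4, 4]]
Trace = 16 + 4 = 20
Determinant = 16*4 - (4)^2 = 48
Discriminant = (20)^2 - 4*48 = 208.0
Eigenvalues: lambda_1 = 2.7889, lambda_2 = 17.2111
The function is convex.

1


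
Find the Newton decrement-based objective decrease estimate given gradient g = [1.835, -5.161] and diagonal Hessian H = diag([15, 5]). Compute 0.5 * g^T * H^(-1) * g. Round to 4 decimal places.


Step 1: H is diagonal, so H^(-1) * g = [0.1223, -1.0322].
Step 2: g^T H^(-1) g = sum_i g_i^2 / H_ii
  = (1.835)^2/15 + (-5.161)^2/5
  = 0.2245 + 5.3272 = 5.5517
Step 3: Objective decrease = 0.5 * g^T H^(-1) g = 2.7758


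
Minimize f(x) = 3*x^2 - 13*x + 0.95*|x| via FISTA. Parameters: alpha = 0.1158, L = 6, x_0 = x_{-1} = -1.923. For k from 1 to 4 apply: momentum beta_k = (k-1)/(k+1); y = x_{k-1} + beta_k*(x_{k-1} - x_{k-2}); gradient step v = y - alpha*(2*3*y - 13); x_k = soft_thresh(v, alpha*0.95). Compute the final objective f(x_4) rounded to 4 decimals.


FISTA on f(x) = 3*x^2 - 13*x + 0.95*|x|
L = 6, alpha = 0.1158
Iteration 1: beta = 0.0, y = -1.923 + 0.0*(-1.923 + 1.923) = -1.923
  grad(y) = -24.538, v = y - alpha*grad = 0.9185
  prox(v) = soft_thresh(0.9185, 0.11) = 0.8085
Iteration 2: beta = 0.3333, y = 0.8085 + 0.3333*(0.8085 + 1.923) = 1.719
  grad(y) = -2.6861, v = y - alpha*grad = 2.03
  prox(v) = soft_thresh(2.03, 0.11) = 1.92
Iteration 3: beta = 0.5, y = 1.92 + 0.5*(1.92 - 0.8085) = 2.4758
  grad(y) = 1.8548, v = y - alpha*grad = 2.261
  prox(v) = soft_thresh(2.261, 0.11) = 2.151
Iteration 4: beta = 0.6, y = 2.151 + 0.6*(2.151 - 1.92) = 2.2896
  grad(y) = 0.7375, v = y - alpha*grad = 2.2042
  prox(v) = soft_thresh(2.2042, 0.11) = 2.0942
f(x_4) = 3*2.0942^2 - 13*2.0942 + 0.95*|2.0942| = -12.0781


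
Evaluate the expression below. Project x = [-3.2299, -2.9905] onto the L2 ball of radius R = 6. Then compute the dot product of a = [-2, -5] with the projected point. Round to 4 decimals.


Step 1: Compute ||x|| (intermediates to 6 decimals).
||x|| = sqrt((-3.2299)^2 + (-2.9905)^2) = 4.401743
Step 2: Project.
Since ||x|| <= R, proj = x (no scaling needed).
proj(x) = [-3.2299, -2.9905]
Step 3: Dot product.
a^T * proj(x) = -2*(-3.2299) - 5*(-2.9905) = 21.4123


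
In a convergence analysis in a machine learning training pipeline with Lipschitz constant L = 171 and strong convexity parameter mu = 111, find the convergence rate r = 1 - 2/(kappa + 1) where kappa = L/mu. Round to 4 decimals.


Step 1: Compute the condition number.
kappa = L/mu = 171/111 = 1.5405
Step 2: Compute the convergence rate.
r = 1 - 2/(kappa + 1) = 1 - 2*mu/(L + mu) = (L - mu)/(L + mu) = 60/282 = 0.2128


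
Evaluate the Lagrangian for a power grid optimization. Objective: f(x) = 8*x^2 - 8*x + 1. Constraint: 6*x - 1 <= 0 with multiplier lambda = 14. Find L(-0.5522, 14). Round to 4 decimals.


Step 1: Evaluate f(x).
f(-0.5522) = 8*(-0.5522)^2 - 8*(-0.5522) + 1 = 7.857
Step 2: Evaluate g(x).
g(-0.5522) = 6*-0.5522 - 1 = -4.3132
Step 3: Compute Lagrangian.
L = 7.857 + 14*-4.3132 = -52.5278


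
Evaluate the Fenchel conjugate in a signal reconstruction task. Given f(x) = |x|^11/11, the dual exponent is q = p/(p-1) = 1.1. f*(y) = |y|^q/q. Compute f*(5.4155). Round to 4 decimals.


The conjugate exponent q satisfies 1/p + 1/q = 1.
p = 11, so q = 11/(11 - 1) = 1.1
|y|^q = 5.4155^1.1 = 6.4121
f*(5.4155) = 6.4121 / 1.1 = 5.8292


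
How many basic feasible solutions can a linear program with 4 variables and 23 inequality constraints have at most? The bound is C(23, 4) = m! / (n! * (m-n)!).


Each vertex corresponds to some choice of n active constraints out of m, so the number of vertices is at most C(m, n) = m! / (n!(m-n)!).
m = 23, n = 4
Numerator: 23 * 22 * 21 * 20
Denominator: 4! = 24
C(23, 4) = 8855


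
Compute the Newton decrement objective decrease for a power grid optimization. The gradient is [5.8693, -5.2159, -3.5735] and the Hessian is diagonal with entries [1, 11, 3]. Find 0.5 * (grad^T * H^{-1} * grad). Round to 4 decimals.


Step 1: H is diagonal, so H^(-1) * g = [5.8693, -0.4742, -1.1912].
Step 2: g^T H^(-1) g = sum_i g_i^2 / H_ii
  = (5.8693)^2/1 + (-5.2159)^2/11 + (-3.5735)^2/3
  = 34.4487 + 2.4732 + 4.2566 = 41.1786
Step 3: Objective decrease = 0.5 * g^T H^(-1) g = 20.5893


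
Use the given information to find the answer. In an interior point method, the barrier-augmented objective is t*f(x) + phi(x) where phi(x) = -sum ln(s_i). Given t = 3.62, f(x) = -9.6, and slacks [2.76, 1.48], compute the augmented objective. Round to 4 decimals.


Step 1: Compute log-barrier.
ln values: [1.0152, 0.392]
phi = -(1.0152 + 0.392) = -1.4073
Step 2: Compute augmented objective.
t*f(x) = 3.62*-9.6 = -34.752
Total = -34.752 - 1.4073 = -36.1593


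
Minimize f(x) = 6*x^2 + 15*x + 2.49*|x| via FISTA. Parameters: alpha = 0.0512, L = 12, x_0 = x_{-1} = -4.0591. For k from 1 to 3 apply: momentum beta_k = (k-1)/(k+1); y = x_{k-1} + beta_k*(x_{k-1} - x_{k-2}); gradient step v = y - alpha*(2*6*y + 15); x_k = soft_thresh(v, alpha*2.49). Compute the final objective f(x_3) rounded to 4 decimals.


FISTA on f(x) = 6*x^2 + 15*x + 2.49*|x|
L = 12, alpha = 0.0512
Iteration 1: beta = 0.0, y = -4.0591 + 0.0*(-4.0591 + 4.0591) = -4.0591
  grad(y) = -33.7092, v = y - alpha*grad = -2.3332
  prox(v) = soft_thresh(-2.3332, 0.1275) = -2.2057
Iteration 2: beta = 0.3333, y = -2.2057 + 0.3333*(-2.2057 + 4.0591) = -1.5879
  grad(y) = -4.0548, v = y - alpha*grad = -1.3803
  prox(v) = soft_thresh(-1.3803, 0.1275) = -1.2528
Iteration 3: beta = 0.5, y = -1.2528 + 0.5*(-1.2528 + 2.2057) = -0.7764
  grad(y) = 5.6837, v = y - alpha*grad = -1.0674
  prox(v) = soft_thresh(-1.0674, 0.1275) = -0.9399
f(x_3) = 6*(-0.9399)^2 + 15*(-0.9399) + 2.49*|-0.9399| = -6.4576


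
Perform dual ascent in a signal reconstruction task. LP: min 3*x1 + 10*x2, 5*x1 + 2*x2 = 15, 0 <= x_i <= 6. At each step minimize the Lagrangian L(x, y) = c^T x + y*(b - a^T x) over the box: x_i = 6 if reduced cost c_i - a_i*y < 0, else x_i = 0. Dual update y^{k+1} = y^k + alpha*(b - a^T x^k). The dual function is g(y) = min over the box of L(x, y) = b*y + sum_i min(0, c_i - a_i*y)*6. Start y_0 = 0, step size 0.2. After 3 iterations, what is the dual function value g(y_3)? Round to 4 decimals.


Dual ascent for LP: min 3*x1 + 10*x2, 5*x1 + 2*x2 = 15, 0 <= x_i <= 6
Step 1: y^k = 0.0, reduced costs: (3.0, 10.0)
  x^k = (0.0, 0.0), subgradient = b - a^T x = 15.0
  y^{k+1} = 0.0 + 0.2*15.0 = 3.0
Step 2: y^k = 3.0, reduced costs: (-12.0, 4.0)
  x^k = (6.0, 0.0), subgradient = b - a^T x = -15.0
  y^{k+1} = 3.0 + 0.2*-15.0 = 0.0
Step 3: y^k = 0.0, reduced costs: (3.0, 10.0)
  x^k = (0.0, 0.0), subgradient = b - a^T x = 15.0
  y^{k+1} = 0.0 + 0.2*15.0 = 3.0
Dual objective at y_3 = 3.0: reduced costs (-12.0, 4.0), box minimizer x = (6.0, 0.0)
g(y_3) = b*y + (c1 - a1*y)*x1 + (c2 - a2*y)*x2 = 15*3.0 + (-12.0)*6.0 + 4.0*0.0 = 45.0 - 72.0 + 0.0 = -27.0


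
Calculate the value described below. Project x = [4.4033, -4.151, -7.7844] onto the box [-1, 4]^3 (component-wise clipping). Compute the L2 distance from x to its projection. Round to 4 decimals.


Project each component onto [-1, 4].
clip(4.4033) = 4.0, clip(-4.151) = -1.0, clip(-7.7844) = -1.0
Projection = [4.0, -1.0, -1.0]
Squared diffs: [0.1627, 9.9288, 46.0281]
Distance = sqrt(56.1196) = 7.4913


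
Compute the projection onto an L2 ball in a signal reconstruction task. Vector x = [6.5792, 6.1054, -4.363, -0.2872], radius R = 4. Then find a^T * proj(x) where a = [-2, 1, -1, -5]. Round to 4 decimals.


Step 1: Compute ||x|| (intermediates to 6 decimals).
||x|| = sqrt(6.5792^2 + 6.1054^2 + (-4.363)^2 + (-0.2872)^2) = 9.983989
Step 2: Project.
Since ||x|| > R, scale = R/||x|| = 4/9.983989 = 0.400641, proj(x) = scale * x
proj(x) = [2.635897, 2.446074, -1.747997, -0.115064]
Step 3: Dot product.
a^T * proj(x) = -2*2.635897 + 1*2.446074 - 1*(-1.747997) - 5*(-0.115064) = -0.5024


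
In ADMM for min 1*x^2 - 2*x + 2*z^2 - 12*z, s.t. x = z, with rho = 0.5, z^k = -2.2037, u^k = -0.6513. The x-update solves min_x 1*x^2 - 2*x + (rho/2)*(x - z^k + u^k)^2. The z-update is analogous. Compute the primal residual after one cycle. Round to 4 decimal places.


ADMM iteration with rho = 0.5, z^k = -2.2037, u^k = -0.6513
Step 1: x-update.
Minimize 1*x^2 - 2*x + (0.5/2)*(x + 2.2037 - 0.6513)^2
FOC: (2*1 + 0.5)*x = 2 + 0.5*(-2.2037 + 0.6513)
x^{k+1} = 0.4895
Step 2: z-update.
Minimize 2*z^2 - 12*z + (0.5/2)*(0.4895 - z - 0.6513)^2
FOC: (2*2 + 0.5)*z = 12 + 0.5*(0.4895 - 0.6513)
z^{k+1} = 2.6487
Step 3: u-update.
u^{k+1} = -0.6513 + 0.4895 - 2.6487 = -2.8105
Step 4: Primal residual = |0.4895 - 2.6487| = 2.1592


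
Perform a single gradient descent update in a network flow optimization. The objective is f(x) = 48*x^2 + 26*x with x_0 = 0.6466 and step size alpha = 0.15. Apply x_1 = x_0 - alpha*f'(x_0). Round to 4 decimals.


We compute the gradient at x_0 and apply the update.
f'(x) = 96*x + 26
f'(0.6466) = 96*0.6466 + 26 = 88.0736
x_1 = 0.6466 - 0.15*88.0736 = -12.5644


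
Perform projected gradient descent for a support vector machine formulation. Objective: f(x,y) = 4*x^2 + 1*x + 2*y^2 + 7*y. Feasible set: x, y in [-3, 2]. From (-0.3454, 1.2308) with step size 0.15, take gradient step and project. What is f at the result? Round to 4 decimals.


Step 1: Compute gradient at (-0.3454, 1.2308).
grad_x = 2*4*-0.3454 + 1 = -1.7632
grad_y = 2*2*1.2308 + 7 = 11.9232
Step 2: Gradient step.
x_raw = -0.3454 - 0.15*-1.7632 = -0.0809
y_raw = 1.2308 - 0.15*11.9232 = -0.5577
Step 3: Project onto [-3, 2].
x_proj = clip(-0.0809) = -0.0809
y_proj = clip(-0.5577) = -0.5577
Step 4: Evaluate f.
f(-0.0809, -0.5577) = -3.3365


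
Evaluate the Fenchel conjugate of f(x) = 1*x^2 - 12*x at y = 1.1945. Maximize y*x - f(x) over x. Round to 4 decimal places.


f*(y) = sup_x {y*x - a*x^2 - b*x} = sup_x {(y-b)*x - a*x^2}
FOC: (y - b) - 2a*x = 0 => x* = (y - b)/(2a)
x* = (1.1945 + 12)/(2*1) = 6.5973
f*(1.1945) = (y-b)^2/(4a) = (1.1945 + 12)^2/(4*1)
= 174.0948/4 = 43.5237


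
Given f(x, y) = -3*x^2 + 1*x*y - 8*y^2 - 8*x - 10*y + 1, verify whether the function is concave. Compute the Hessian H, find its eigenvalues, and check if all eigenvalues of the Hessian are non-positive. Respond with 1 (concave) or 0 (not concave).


The Hessian of f(x,y) = -3*x^2 + 1*x*y - 8*y^2 - 8*x - 10*y + 1 is:
H = [[-6, 1], [1, -16]]
Trace = -6 - 16 = -22
Determinant = -6*-16 - (1)^2 = 95
Discriminant = (-22)^2 - 4*95 = 104.0
Eigenvalues: lambda_1 = -16.099, lambda_2 = -5.901
The function is concave.

1


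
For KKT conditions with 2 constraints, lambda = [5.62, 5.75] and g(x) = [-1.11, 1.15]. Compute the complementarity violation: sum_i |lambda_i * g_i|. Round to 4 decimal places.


KKT complementary slackness check:
lambda_1 * g_1 = 5.62 * -1.11 = -6.2382
lambda_2 * g_2 = 5.75 * 1.15 = 6.6125
Total violation = 6.2382 + 6.6125 = 12.8507


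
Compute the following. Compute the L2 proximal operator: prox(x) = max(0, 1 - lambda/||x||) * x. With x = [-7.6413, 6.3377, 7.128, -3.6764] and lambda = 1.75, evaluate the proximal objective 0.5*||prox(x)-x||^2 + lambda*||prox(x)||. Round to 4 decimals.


Step 1: Compute ||x||.
||x|| = 12.7625
Step 2: Compute scaling factor.
scale = max(0, 1 - 1.75/12.7625) = 0.8629
Step 3: prox(x) = [-6.5935, 5.4687, 6.1506, -3.1723]
||prox(x)|| = 11.0125
Step 4: Proximal objective.
0.5*||prox-x||^2 = 1.5313
lambda*||prox|| = 19.2719
Total = 20.803


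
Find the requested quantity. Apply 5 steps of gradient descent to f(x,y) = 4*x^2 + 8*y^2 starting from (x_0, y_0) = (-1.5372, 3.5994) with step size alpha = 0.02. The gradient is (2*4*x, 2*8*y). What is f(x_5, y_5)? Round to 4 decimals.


Gradient descent on f(x,y) = 4*x^2 + 8*y^2.
Starting point: (-1.5372, 3.5994), alpha = 0.02
Step 1: grad_x = 2*4*-1.5372 = -12.2976, grad_y = 2*8*3.5994 = 57.5904
  x_1 = -1.5372 - 0.02*-12.2976 = -1.2912
  y_1 = 3.5994 - 0.02*57.5904 = 2.4476
Step 2: grad_x = 2*4*-1.2912 = -10.33, grad_y = 2*8*2.4476 = 39.1615
  x_2 = -1.2912 - 0.02*-10.33 = -1.0846
  y_2 = 2.4476 - 0.02*39.1615 = 1.6644
Step 3: grad_x = 2*4*-1.0846 = -8.6772, grad_y = 2*8*1.6644 = 26.6298
  x_3 = -1.0846 - 0.02*-8.6772 = -0.9111
  y_3 = 1.6644 - 0.02*26.6298 = 1.1318
Step 4: grad_x = 2*4*-0.9111 = -7.2888, grad_y = 2*8*1.1318 = 18.1083
  x_4 = -0.9111 - 0.02*-7.2888 = -0.7653
  y_4 = 1.1318 - 0.02*18.1083 = 0.7696
Step 5: grad_x = 2*4*-0.7653 = -6.1226, grad_y = 2*8*0.7696 = 12.3136
  x_5 = -0.7653 - 0.02*-6.1226 = -0.6429
  y_5 = 0.7696 - 0.02*12.3136 = 0.5233
f(-0.6429, 0.5233) = 4*(-0.6429)^2 + 8*0.5233^2 = 3.8441


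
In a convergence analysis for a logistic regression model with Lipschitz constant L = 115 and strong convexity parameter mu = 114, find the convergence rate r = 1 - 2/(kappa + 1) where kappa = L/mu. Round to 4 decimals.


Step 1: Compute the condition number.
kappa = L/mu = 115/114 = 1.0088
Step 2: Compute the convergence rate.
r = 1 - 2/(kappa + 1) = 1 - 2*mu/(L + mu) = (L - mu)/(L + mu) = 1/229 = 0.0044


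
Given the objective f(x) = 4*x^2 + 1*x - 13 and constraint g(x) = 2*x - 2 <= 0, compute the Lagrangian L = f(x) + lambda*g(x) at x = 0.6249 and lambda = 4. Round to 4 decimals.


Step 1: Evaluate f(x).
f(0.6249) = 4*0.6249^2 + 1*0.6249 - 13 = -10.8131
Step 2: Evaluate g(x).
g(0.6249) = 2*0.6249 - 2 = -0.7502
Step 3: Compute Lagrangian.
L = -10.8131 + 4*-0.7502 = -13.8139


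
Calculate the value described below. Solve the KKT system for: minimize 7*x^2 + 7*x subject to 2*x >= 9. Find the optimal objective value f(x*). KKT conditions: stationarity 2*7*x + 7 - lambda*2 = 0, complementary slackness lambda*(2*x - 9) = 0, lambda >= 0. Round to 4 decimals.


Step 1: Try lambda = 0 (constraint inactive).
x_unc = -7/(2*7) = -0.5
Check: 2*-0.5 = -1.0 < 9 -- violated!
Step 2: Constraint must be active: 2*x = 9
x* = 9/2 = 4.5
lambda = (2*7*4.5 + 7)/2 = 35.0
Step 3: Compute optimal value.
f(x*) = 7*4.5^2 + 7*4.5 = 173.25


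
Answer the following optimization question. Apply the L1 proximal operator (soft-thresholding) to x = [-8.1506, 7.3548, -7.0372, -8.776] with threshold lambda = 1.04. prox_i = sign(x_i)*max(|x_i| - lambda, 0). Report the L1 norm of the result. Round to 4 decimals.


Soft-thresholding with lambda = 1.04:
prox(-8.1506) = sign(-8.1506)*max(|-8.1506| - 1.04, 0) = -7.1106
prox(7.3548) = sign(7.3548)*max(|7.3548| - 1.04, 0) = 6.3148
prox(-7.0372) = sign(-7.0372)*max(|-7.0372| - 1.04, 0) = -5.9972
prox(-8.776) = sign(-8.776)*max(|-8.776| - 1.04, 0) = -7.736
prox(x) = [-7.1106, 6.3148, -5.9972, -7.736]
||prox(x)||_1 = 7.1106 + 6.3148 + 5.9972 + 7.736 = 27.1586


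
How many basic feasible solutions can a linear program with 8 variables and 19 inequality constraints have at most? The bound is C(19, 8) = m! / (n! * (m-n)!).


Each vertex corresponds to some choice of n active constraints out of m, so the number of vertices is at most C(m, n) = m! / (n!(m-n)!).
m = 19, n = 8
Numerator: 19 * 18 * 17 * 16 * 15 * 14 * 13 * 12
Denominator: 8! = 40320
C(19, 8) = 75582


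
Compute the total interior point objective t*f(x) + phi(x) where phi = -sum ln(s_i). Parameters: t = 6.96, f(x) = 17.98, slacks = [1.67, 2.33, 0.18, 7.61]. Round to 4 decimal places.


Step 1: Compute log-barrier.
ln values: [0.5128, 0.8459, -1.7148, 2.0295]
phi = -(0.5128 + 0.8459 - 1.7148 + 2.0295) = -1.6734
Step 2: Compute augmented objective.
t*f(x) = 6.96*17.98 = 125.1408
Total = 125.1408 - 1.6734 = 123.4674


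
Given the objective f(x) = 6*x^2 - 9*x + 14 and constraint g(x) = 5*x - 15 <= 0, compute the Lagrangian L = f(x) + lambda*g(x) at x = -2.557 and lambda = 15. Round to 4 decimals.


Step 1: Evaluate f(x).
f(-2.557) = 6*(-2.557)^2 - 9*(-2.557) + 14 = 76.2425
Step 2: Evaluate g(x).
g(-2.557) = 5*-2.557 - 15 = -27.785
Step 3: Compute Lagrangian.
L = 76.2425 + 15*-27.785 = -340.5325


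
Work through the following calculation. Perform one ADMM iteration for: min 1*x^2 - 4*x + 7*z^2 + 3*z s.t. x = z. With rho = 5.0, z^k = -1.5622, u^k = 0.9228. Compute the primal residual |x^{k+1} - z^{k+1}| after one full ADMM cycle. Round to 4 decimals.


ADMM iteration with rho = 5.0, z^k = -1.5622, u^k = 0.9228
Step 1: x-update.
Minimize 1*x^2 - 4*x + (5.0/2)*(x + 1.5622 + 0.9228)^2
FOC: (2*1 + 5.0)*x = 4 + 5.0*(-1.5622 - 0.9228)
x^{k+1} = -1.2036
Step 2: z-update.
Minimize 7*z^2 + 3*z + (5.0/2)*(-1.2036 - z + 0.9228)^2
FOC: (2*7 + 5.0)*z = -3 + 5.0*(-1.2036 + 0.9228)
z^{k+1} = -0.2318
Step 3: u-update.
u^{k+1} = 0.9228 - 1.2036 + 0.2318 = -0.049
Step 4: Primal residual = |-1.2036 + 0.2318| = 0.9718


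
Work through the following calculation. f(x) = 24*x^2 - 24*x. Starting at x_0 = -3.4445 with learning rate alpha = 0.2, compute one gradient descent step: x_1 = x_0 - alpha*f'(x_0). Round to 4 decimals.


We compute the gradient at x_0 and apply the update.
f'(x) = 48*x - 24
f'(-3.4445) = 48*-3.4445 - 24 = -189.336
x_1 = -3.4445 - 0.2*-189.336 = 34.4227


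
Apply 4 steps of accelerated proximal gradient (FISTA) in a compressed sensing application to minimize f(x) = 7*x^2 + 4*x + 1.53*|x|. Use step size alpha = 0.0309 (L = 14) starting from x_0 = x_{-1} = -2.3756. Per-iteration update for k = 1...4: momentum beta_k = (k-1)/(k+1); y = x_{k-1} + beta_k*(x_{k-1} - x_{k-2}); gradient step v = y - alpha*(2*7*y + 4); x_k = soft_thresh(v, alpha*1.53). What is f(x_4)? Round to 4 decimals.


FISTA on f(x) = 7*x^2 + 4*x + 1.53*|x|
L = 14, alpha = 0.0309
Iteration 1: beta = 0.0, y = -2.3756 + 0.0*(-2.3756 + 2.3756) = -2.3756
  grad(y) = -29.2584, v = y - alpha*grad = -1.4715
  prox(v) = soft_thresh(-1.4715, 0.0473) = -1.4242
Iteration 2: beta = 0.3333, y = -1.4242 + 0.3333*(-1.4242 + 2.3756) = -1.1071
  grad(y) = -11.4997, v = y - alpha*grad = -0.7518
  prox(v) = soft_thresh(-0.7518, 0.0473) = -0.7045
Iteration 3: beta = 0.5, y = -0.7045 + 0.5*(-0.7045 + 1.4242) = -0.3446
  grad(y) = -0.8249, v = y - alpha*grad = -0.3191
  prox(v) = soft_thresh(-0.3191, 0.0473) = -0.2719
Iteration 4: beta = 0.6, y = -0.2719 + 0.6*(-0.2719 + 0.7045) = -0.0123
  grad(y) = 3.828, v = y - alpha*grad = -0.1306
  prox(v) = soft_thresh(-0.1306, 0.0473) = -0.0833
f(x_4) = 7*(-0.0833)^2 + 4*(-0.0833) + 1.53*|-0.0833| = -0.1572


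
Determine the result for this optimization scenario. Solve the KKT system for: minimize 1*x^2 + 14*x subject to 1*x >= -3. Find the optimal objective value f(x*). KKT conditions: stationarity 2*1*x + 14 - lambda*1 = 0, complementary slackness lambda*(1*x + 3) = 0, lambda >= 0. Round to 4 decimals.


Step 1: Try lambda = 0 (constraint inactive).
x_unc = -14/(2*1) = -7.0
Check: 1*-7.0 = -7.0 < -3 -- violated!
Step 2: Constraint must be active: 1*x = -3
x* = -3/1 = -3.0
lambda = (2*1*(-3.0) + 14)/1 = 8.0
Step 3: Compute optimal value.
f(x*) = 1*(-3.0)^2 + 14*(-3.0) = -33.0


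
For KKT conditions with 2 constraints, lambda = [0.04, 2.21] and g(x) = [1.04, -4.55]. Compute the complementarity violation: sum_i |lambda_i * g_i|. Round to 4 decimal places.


KKT complementary slackness check:
lambda_1 * g_1 = 0.04 * 1.04 = 0.0416
lambda_2 * g_2 = 2.21 * -4.55 = -10.0555
Total violation = 0.0416 + 10.0555 = 10.0971


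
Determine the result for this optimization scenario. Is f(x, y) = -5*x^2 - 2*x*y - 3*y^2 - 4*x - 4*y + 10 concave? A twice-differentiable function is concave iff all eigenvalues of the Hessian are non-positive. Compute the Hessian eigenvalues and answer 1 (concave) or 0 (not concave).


The Hessian of f(x,y) = -5*x^2 - 2*x*y - 3*y^2 - 4*x - 4*y + 10 is:
H = [[-10, -2], [-2, -6]]
Trace = -10 - 6 = -16
Determinant = -10*-6 - (-2)^2 = 56
Discriminant = (-16)^2 - 4*56 = 32.0
Eigenvalues: lambda_1 = -10.8284, lambda_2 = -5.1716
The function is concave.

1


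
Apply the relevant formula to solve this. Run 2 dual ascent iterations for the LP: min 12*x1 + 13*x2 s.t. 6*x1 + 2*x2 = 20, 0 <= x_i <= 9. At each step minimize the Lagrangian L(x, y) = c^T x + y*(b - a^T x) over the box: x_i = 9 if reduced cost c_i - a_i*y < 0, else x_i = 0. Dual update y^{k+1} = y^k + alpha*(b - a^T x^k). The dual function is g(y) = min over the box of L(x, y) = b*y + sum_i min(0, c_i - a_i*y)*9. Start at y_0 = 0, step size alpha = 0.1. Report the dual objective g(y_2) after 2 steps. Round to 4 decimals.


Dual ascent for LP: min 12*x1 + 13*x2, 6*x1 + 2*x2 = 20, 0 <= x_i <= 9
Step 1: y^k = 0.0, reduced costs: (12.0, 13.0)
  x^k = (0.0, 0.0), subgradient = b - a^T x = 20.0
  y^{k+1} = 0.0 + 0.1*20.0 = 2.0
Step 2: y^k = 2.0, reduced costs: (0.0, 9.0)
  x^k = (0.0, 0.0), subgradient = b - a^T x = 20.0
  y^{k+1} = 2.0 + 0.1*20.0 = 4.0
Dual objective at y_2 = 4.0: reduced costs (-12.0, 5.0), box minimizer x = (9.0, 0.0)
g(y_2) = b*y + (c1 - a1*y)*x1 + (c2 - a2*y)*x2 = 20*4.0 + (-12.0)*9.0 + 5.0*0.0 = 80.0 - 108.0 + 0.0 = -28.0


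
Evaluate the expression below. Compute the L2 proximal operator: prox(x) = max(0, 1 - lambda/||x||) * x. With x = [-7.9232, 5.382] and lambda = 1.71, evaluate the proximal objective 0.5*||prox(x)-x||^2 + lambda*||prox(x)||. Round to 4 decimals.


Step 1: Compute ||x||.
||x|| = 9.5783
Step 2: Compute scaling factor.
scale = max(0, 1 - 1.71/9.5783) = 0.8215
Step 3: prox(x) = [-6.5087, 4.4212]
||prox(x)|| = 7.8683
Step 4: Proximal objective.
0.5*||prox-x||^2 = 1.4621
lambda*||prox|| = 13.4548
Total = 14.9168


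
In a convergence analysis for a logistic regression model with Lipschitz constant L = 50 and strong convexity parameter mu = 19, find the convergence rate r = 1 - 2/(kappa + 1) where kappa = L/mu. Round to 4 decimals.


Step 1: Compute the condition number.
kappa = L/mu = 50/19 = 2.6316
Step 2: Compute the convergence rate.
r = 1 - 2/(kappa + 1) = 1 - 2*mu/(L + mu) = (L - mu)/(L + mu) = 31/69 = 0.4493


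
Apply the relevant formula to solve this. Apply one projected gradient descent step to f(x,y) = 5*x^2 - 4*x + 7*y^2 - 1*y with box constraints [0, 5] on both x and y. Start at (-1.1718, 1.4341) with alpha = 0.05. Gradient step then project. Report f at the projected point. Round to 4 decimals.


Step 1: Compute gradient at (-1.1718, 1.4341).
grad_x = 2*5*-1.1718 - 4 = -15.718
grad_y = 2*7*1.4341 - 1 = 19.0774
Step 2: Gradient step.
x_raw = -1.1718 - 0.05*-15.718 = -0.3859
y_raw = 1.4341 - 0.05*19.0774 = 0.4802
Step 3: Project onto [0, 5].
x_proj = clip(-0.3859) = 0.0
y_proj = clip(0.4802) = 0.4802
Step 4: Evaluate f.
f(0.0, 0.4802) = 1.1341


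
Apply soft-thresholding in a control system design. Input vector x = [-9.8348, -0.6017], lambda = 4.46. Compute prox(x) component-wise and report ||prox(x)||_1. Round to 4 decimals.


Soft-thresholding with lambda = 4.46:
prox(-9.8348) = sign(-9.8348)*max(|-9.8348| - 4.46, 0) = -5.3748
prox(-0.6017) = sign(-0.6017)*max(|-0.6017| - 4.46, 0) = 0.0
prox(x) = [-5.3748, 0.0]
||prox(x)||_1 = 5.3748 + 0.0 = 5.3748


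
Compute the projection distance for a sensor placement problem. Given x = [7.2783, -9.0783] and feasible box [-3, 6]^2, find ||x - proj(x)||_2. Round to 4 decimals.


Project each component onto [-3, 6].
clip(7.2783) = 6.0, clip(-9.0783) = -3.0
Projection = [6.0, -3.0]
Squared diffs: [1.6341, 36.9457]
Distance = sqrt(38.5798) = 6.2113


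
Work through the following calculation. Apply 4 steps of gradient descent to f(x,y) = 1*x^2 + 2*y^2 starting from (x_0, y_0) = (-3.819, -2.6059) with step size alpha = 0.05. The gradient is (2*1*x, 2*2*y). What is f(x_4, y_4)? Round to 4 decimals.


Gradient descent on f(x,y) = 1*x^2 + 2*y^2.
Starting point: (-3.819, -2.6059), alpha = 0.05
Step 1: grad_x = 2*1*-3.819 = -7.638, grad_y = 2*2*-2.6059 = -10.4236
  x_1 = -3.819 - 0.05*-7.638 = -3.4371
  y_1 = -2.6059 - 0.05*-10.4236 = -2.0847
Step 2: grad_x = 2*1*-3.4371 = -6.8742, grad_y = 2*2*-2.0847 = -8.3389
  x_2 = -3.4371 - 0.05*-6.8742 = -3.0934
  y_2 = -2.0847 - 0.05*-8.3389 = -1.6678
Step 3: grad_x = 2*1*-3.0934 = -6.1868, grad_y = 2*2*-1.6678 = -6.6711
  x_3 = -3.0934 - 0.05*-6.1868 = -2.7841
  y_3 = -1.6678 - 0.05*-6.6711 = -1.3342
Step 4: grad_x = 2*1*-2.7841 = -5.5681, grad_y = 2*2*-1.3342 = -5.3369
  x_4 = -2.7841 - 0.05*-5.5681 = -2.5056
  y_4 = -1.3342 - 0.05*-5.3369 = -1.0674
f(-2.5056, -1.0674) = 1*(-2.5056)^2 + 2*(-1.0674)^2 = 8.5568
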